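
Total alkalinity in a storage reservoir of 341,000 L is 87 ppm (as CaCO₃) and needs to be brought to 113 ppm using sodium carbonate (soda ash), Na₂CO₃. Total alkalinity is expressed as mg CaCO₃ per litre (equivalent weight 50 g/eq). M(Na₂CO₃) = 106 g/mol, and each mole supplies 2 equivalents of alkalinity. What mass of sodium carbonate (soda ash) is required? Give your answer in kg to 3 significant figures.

Alkalinity to add: (113 − 87) = 26 mg/L as CaCO₃ × 341,000 L = 8866 g as CaCO₃.
Equivalents: 8866 g ÷ 50 g/eq = 177.3 eq.
Each mole of Na₂CO₃ supplies 2 eq, so 177.3 / 2 = 88.66 mol.
Mass: 88.66 mol × 106 g/mol = 9398 g.

9.40 kg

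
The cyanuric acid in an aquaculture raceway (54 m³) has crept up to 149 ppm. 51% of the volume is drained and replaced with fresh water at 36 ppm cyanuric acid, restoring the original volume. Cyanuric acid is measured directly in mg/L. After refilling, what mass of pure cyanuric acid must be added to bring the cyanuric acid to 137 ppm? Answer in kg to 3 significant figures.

2.46 kg

Volume: 54 m³ = 54,000 L.
After draining 51% and refilling: 149 × 0.49 + 36 × 0.51 = 91.37 ppm.
Deficit to target: 137 − 91.37 = 45.63 mg/L.
Mass: 45.63 mg/L × 54,000 L = 2464 g cyanuric acid.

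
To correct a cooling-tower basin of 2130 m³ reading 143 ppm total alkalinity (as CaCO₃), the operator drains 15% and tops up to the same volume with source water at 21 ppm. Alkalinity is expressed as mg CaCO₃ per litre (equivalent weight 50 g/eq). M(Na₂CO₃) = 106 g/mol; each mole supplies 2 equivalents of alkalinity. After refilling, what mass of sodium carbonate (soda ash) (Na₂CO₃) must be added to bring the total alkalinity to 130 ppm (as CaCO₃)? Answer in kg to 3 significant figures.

Volume: 2130 m³ = 2,130,000 L.
After draining 15% and refilling: 143 × 0.85 + 21 × 0.15 = 124.7 ppm.
Deficit to target: 130 − 124.7 = 5.3 mg/L.
As CaCO₃: 5.3 mg/L × 2,130,000 L = 11,290 g; ÷ 50 g/eq ÷ 2 = 112.9 mol Na₂CO₃.
Mass: 112.9 × 106 = 11,970 g.

12.0 kg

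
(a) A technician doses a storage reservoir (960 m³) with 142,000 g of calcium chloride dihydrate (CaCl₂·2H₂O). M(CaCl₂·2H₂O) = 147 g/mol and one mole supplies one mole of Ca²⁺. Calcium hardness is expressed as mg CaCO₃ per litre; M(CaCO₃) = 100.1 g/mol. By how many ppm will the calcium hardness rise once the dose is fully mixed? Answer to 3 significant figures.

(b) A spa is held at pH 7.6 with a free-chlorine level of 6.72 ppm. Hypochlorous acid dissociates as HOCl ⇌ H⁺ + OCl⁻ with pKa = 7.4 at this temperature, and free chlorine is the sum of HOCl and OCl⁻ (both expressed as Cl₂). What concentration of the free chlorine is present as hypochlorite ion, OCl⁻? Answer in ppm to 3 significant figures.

(a) Volume: 960 m³ = 960,000 L.
(a) Moles of Ca²⁺: 142,000 g ÷ 147 g/mol = 966 mol.
(a) As CaCO₃: 966 mol × 100.1 g/mol = 96,700 g.
(a) Rise: 96,700 g / 960,000 L × 1000 = 100.7 mg/L.

(b) [OCl⁻]/[HOCl] = 10^(pH − pKa) = 10^(7.6 − 7.4) = 10^0.20 = 1.585.
(b) Fraction as HOCl = 1 / (1 + 1.585) = 0.3869.
(b) OCl⁻ = (1 − 0.3869) × 6.72 ppm = 4.12 ppm.

(a) 101 ppm; (b) 4.12 ppm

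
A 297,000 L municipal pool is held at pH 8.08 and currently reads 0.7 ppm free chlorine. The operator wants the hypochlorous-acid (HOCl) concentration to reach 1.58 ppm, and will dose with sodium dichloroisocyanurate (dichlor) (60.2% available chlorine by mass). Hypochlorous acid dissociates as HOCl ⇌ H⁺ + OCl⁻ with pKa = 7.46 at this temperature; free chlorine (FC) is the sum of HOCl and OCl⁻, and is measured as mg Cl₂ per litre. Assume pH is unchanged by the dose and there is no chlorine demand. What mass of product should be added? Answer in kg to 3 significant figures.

3.68 kg

[OCl⁻]/[HOCl] = 10^(pH − pKa) = 10^(8.08 − 7.46) = 4.169; fraction as HOCl = 1/(1 + 4.169) = 0.1935.
Free chlorine required for 1.58 ppm HOCl: 1.58 / 0.1935 = 8.167 ppm.
FC to add: 8.167 − 0.7 = 7.467 mg/L as Cl₂.
Cl₂ equivalent: 7.467 mg/L × 297,000 L = 2218 g.
Product at 60.2% available Cl: 2218 / 0.602 = 3684 g.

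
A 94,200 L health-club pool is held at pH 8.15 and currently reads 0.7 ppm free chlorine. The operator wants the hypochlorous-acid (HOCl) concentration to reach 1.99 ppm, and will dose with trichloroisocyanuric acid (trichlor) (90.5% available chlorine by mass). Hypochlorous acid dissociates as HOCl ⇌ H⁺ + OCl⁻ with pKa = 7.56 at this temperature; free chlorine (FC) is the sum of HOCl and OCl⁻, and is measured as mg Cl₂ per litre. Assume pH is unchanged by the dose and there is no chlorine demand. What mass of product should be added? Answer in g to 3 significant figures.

940 g

[OCl⁻]/[HOCl] = 10^(pH − pKa) = 10^(8.15 − 7.56) = 3.89; fraction as HOCl = 1/(1 + 3.89) = 0.2045.
Free chlorine required for 1.99 ppm HOCl: 1.99 / 0.2045 = 9.732 ppm.
FC to add: 9.732 − 0.7 = 9.032 mg/L as Cl₂.
Cl₂ equivalent: 9.032 mg/L × 94,200 L = 850.8 g.
Product at 90.5% available Cl: 850.8 / 0.905 = 940.1 g.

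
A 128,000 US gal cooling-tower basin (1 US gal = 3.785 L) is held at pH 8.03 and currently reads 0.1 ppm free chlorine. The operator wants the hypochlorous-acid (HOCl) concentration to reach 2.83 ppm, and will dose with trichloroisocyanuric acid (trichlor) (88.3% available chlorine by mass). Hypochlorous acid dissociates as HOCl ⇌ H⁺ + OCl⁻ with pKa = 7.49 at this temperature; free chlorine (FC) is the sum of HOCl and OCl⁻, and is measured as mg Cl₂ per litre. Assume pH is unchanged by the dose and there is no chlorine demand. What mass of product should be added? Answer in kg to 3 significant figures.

6.88 kg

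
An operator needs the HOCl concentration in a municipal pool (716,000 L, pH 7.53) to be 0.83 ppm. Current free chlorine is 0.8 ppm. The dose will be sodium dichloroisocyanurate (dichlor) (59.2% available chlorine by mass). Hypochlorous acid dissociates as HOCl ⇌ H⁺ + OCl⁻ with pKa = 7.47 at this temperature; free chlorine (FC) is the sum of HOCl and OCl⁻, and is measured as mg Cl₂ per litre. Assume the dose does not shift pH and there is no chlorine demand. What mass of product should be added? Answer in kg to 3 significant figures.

1.19 kg

[OCl⁻]/[HOCl] = 10^(pH − pKa) = 10^(7.53 − 7.47) = 1.148; fraction as HOCl = 1/(1 + 1.148) = 0.4655.
Free chlorine required for 0.83 ppm HOCl: 0.83 / 0.4655 = 1.783 ppm.
FC to add: 1.783 − 0.8 = 0.983 mg/L as Cl₂.
Cl₂ equivalent: 0.983 mg/L × 716,000 L = 703.8 g.
Product at 59.2% available Cl: 703.8 / 0.592 = 1189 g.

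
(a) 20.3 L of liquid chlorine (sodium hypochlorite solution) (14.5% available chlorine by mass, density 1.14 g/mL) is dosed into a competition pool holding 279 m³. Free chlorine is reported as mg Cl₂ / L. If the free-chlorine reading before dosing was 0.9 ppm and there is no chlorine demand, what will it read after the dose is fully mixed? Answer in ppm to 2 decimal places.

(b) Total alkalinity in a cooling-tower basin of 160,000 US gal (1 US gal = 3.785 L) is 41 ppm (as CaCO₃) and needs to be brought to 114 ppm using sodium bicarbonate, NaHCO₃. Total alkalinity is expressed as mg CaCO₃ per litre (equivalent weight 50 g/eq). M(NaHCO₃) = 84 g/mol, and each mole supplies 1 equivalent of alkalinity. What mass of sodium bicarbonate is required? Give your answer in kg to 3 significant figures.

(a) Volume: 279 m³ = 279,000 L.
(a) Mass of solution: 20.3 L × 1000 mL/L × 1.14 g/mL = 23,140 g.
(a) Available chlorine delivered: 23,140 g × 0.145 = 3356 g as Cl₂.
(a) Concentration rise: 3356 g / 279,000 L = 12.03 mg/L = 12.03 ppm.
(a) Final FC: 0.9 + 12.03 = 12.93 ppm.

(b) Volume: 160,000 US gal × 3.785 L/gal = 605,600 L.
(b) Alkalinity to add: (114 − 41) = 73 mg/L as CaCO₃ × 605,600 L = 44,210 g as CaCO₃.
(b) Equivalents: 44,210 g ÷ 50 g/eq = 884.2 eq.
(b) NaHCO₃ supplies 1 eq per mole → 884.2 mol.
(b) Mass: 884.2 mol × 84 g/mol = 74,270 g.

(a) 12.93 ppm; (b) 74.3 kg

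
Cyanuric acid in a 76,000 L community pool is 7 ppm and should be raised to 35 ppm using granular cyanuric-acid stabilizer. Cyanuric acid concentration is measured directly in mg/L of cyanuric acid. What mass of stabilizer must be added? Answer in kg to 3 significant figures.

CYA to add: (35 − 7) = 28 mg/L × 76,000 L = 2128 g cyanuric acid.

2.13 kg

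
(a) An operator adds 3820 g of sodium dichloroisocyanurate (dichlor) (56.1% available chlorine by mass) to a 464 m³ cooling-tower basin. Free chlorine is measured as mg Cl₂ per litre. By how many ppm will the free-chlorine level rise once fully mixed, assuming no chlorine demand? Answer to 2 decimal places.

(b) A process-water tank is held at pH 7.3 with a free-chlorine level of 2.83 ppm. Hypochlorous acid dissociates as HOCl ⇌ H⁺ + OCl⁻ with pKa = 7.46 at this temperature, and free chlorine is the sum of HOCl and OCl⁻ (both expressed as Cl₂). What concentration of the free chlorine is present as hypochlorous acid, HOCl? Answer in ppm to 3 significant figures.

(a) 4.62 ppm; (b) 1.67 ppm

(a) Volume: 464 m³ = 464,000 L.
(a) Available chlorine delivered: 3820 g × 0.561 = 2143 g as Cl₂.
(a) Concentration rise: 2143 g / 464,000 L = 4.619 mg/L = 4.62 ppm.

(b) [OCl⁻]/[HOCl] = 10^(pH − pKa) = 10^(7.3 − 7.46) = 10^-0.16 = 0.6918.
(b) Fraction as HOCl = 1 / (1 + 0.6918) = 0.5911.
(b) HOCl = 0.5911 × 2.83 ppm = 1.673 ppm.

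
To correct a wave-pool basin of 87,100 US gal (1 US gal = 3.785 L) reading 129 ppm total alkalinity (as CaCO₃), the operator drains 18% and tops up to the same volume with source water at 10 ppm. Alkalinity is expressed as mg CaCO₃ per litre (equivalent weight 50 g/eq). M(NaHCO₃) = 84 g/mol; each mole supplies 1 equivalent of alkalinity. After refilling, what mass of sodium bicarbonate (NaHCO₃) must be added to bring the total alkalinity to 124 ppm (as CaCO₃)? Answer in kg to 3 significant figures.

9.09 kg

Volume: 87,100 US gal × 3.785 L/gal = 329,674 L.
After draining 18% and refilling: 129 × 0.82 + 10 × 0.18 = 107.58 ppm.
Deficit to target: 124 − 107.58 = 16.42 mg/L.
As CaCO₃: 16.42 mg/L × 329,674 L = 5413 g; ÷ 50 g/eq ÷ 1 = 108.3 mol NaHCO₃.
Mass: 108.3 × 84 = 9094 g.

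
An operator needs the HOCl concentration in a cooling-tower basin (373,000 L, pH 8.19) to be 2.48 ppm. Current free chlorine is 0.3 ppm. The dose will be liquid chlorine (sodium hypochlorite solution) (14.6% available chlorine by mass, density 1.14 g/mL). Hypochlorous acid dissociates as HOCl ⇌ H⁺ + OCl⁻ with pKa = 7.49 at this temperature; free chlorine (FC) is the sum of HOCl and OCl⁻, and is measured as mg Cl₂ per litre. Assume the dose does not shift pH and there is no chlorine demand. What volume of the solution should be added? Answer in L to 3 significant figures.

[OCl⁻]/[HOCl] = 10^(pH − pKa) = 10^(8.19 − 7.49) = 5.012; fraction as HOCl = 1/(1 + 5.012) = 0.1663.
Free chlorine required for 2.48 ppm HOCl: 2.48 / 0.1663 = 14.91 ppm.
FC to add: 14.91 − 0.3 = 14.61 mg/L as Cl₂.
Cl₂ equivalent: 14.61 mg/L × 373,000 L = 5449 g.
Product at 14.6% available Cl: 5449 / 0.146 = 37,320 g.
Volume: 37,320 g ÷ 1.14 g/mL = 32,740 mL.

32.7 L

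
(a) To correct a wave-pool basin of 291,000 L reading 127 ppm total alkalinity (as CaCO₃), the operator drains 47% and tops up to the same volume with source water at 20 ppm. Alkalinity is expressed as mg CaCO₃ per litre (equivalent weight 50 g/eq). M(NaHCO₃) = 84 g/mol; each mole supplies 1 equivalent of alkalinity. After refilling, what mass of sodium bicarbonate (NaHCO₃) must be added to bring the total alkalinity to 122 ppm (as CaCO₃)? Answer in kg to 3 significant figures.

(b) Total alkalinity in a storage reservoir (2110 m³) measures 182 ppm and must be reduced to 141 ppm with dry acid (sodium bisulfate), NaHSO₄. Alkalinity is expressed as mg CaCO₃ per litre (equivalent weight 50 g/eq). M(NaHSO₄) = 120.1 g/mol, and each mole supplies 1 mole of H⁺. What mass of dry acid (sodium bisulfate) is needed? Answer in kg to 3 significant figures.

(a) After draining 47% and refilling: 127 × 0.53 + 20 × 0.47 = 76.71 ppm.
(a) Deficit to target: 122 − 76.71 = 45.29 mg/L.
(a) As CaCO₃: 45.29 mg/L × 291,000 L = 13,180 g; ÷ 50 g/eq ÷ 1 = 263.6 mol NaHCO₃.
(a) Mass: 263.6 × 84 = 22,140 g.

(b) Volume: 2110 m³ = 2,110,000 L.
(b) Alkalinity to neutralize: (182 − 141) = 41 mg/L as CaCO₃ × 2,110,000 L = 86,510 g as CaCO₃.
(b) Equivalents of H⁺ required: 86,510 ÷ 50 g/eq = 1730 eq = 1730 mol NaHSO₄.
(b) Mass of NaHSO₄: 1730 × 120.1 = 207,800 g.

(a) 22.1 kg; (b) 208 kg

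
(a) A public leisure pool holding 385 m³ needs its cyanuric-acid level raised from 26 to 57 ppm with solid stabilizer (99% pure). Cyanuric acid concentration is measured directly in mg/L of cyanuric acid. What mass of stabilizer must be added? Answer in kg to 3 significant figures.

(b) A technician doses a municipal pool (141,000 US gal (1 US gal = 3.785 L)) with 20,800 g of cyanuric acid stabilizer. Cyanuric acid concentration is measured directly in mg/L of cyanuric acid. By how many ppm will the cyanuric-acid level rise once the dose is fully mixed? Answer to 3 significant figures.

(a) 12.1 kg; (b) 39.0 ppm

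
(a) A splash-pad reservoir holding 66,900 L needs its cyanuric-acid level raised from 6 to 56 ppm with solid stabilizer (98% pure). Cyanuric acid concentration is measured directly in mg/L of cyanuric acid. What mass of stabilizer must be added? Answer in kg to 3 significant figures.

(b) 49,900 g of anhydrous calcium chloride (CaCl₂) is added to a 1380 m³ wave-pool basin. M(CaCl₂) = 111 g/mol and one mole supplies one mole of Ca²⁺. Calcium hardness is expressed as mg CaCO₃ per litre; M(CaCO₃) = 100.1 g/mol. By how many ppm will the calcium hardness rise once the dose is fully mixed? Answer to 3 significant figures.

(a) CYA to add: (56 − 6) = 50 mg/L × 66,900 L = 3345 g cyanuric acid.
(a) At 98% purity: 3345 / 0.98 = 3413 g product.

(b) Volume: 1380 m³ = 1,380,000 L.
(b) Moles of Ca²⁺: 49,900 g ÷ 111 g/mol = 449.5 mol.
(b) As CaCO₃: 449.5 mol × 100.1 g/mol = 45,000 g.
(b) Rise: 45,000 g / 1,380,000 L × 1000 = 32.61 mg/L.

(a) 3.41 kg; (b) 32.6 ppm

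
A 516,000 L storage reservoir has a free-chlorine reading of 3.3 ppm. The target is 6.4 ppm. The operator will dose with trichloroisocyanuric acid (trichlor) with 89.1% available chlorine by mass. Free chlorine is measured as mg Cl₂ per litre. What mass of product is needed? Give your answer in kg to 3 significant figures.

Chlorine deficit: 6.4 − 3.3 = 3.1 ppm = 3.1 mg/L as Cl₂.
Cl₂ equivalent needed: 3.1 mg/L × 516,000 L = 1,600,000 mg = 1600 g.
Product at 89.1% available chlorine: 1600 / 0.891 = 1795 g.

1.80 kg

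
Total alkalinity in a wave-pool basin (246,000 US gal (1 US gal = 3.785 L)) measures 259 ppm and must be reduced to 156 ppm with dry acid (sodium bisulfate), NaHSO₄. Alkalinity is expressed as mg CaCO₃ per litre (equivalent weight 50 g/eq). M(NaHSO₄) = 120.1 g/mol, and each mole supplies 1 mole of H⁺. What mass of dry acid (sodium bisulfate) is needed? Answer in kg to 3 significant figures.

Volume: 246,000 US gal × 3.785 L/gal = 931,110 L.
Alkalinity to neutralize: (259 − 156) = 103 mg/L as CaCO₃ × 931,110 L = 95,900 g as CaCO₃.
Equivalents of H⁺ required: 95,900 ÷ 50 g/eq = 1918 eq = 1918 mol NaHSO₄.
Mass of NaHSO₄: 1918 × 120.1 = 230,400 g.

230 kg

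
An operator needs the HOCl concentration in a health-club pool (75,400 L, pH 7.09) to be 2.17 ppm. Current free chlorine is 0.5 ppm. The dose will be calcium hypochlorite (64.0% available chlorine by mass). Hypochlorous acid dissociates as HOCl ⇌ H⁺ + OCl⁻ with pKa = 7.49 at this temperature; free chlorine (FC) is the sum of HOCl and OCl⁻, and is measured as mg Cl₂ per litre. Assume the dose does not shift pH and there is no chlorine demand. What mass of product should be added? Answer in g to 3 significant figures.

299 g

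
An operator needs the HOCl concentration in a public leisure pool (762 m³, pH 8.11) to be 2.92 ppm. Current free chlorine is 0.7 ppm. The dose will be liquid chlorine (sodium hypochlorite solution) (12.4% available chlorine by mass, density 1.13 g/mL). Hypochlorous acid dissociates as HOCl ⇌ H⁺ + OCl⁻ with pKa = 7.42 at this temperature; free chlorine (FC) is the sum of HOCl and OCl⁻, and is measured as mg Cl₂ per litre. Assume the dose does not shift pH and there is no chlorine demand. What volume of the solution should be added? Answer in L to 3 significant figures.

89.8 L

Volume: 762 m³ = 762,000 L.
[OCl⁻]/[HOCl] = 10^(pH − pKa) = 10^(8.11 − 7.42) = 4.898; fraction as HOCl = 1/(1 + 4.898) = 0.1696.
Free chlorine required for 2.92 ppm HOCl: 2.92 / 0.1696 = 17.22 ppm.
FC to add: 17.22 − 0.7 = 16.52 mg/L as Cl₂.
Cl₂ equivalent: 16.52 mg/L × 762,000 L = 12,590 g.
Product at 12.4% available Cl: 12,590 / 0.124 = 101,500 g.
Volume: 101,500 g ÷ 1.13 g/mL = 89,850 mL.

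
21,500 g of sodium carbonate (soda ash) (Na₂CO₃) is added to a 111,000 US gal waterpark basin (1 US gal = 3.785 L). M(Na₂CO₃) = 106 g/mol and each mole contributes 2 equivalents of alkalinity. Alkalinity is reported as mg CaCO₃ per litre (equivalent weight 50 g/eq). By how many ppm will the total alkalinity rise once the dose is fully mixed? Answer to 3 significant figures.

Volume: 111,000 US gal × 3.785 L/gal = 420,135 L.
Moles of Na₂CO₃: 21,500 g ÷ 106 g/mol = 202.8 mol → 405.7 eq of alkalinity.
As CaCO₃: 405.7 eq × 50 g/eq = 20,280 g.
Rise: 20,280 g / 420,135 L × 1000 = 48.28 mg/L.

48.3 ppm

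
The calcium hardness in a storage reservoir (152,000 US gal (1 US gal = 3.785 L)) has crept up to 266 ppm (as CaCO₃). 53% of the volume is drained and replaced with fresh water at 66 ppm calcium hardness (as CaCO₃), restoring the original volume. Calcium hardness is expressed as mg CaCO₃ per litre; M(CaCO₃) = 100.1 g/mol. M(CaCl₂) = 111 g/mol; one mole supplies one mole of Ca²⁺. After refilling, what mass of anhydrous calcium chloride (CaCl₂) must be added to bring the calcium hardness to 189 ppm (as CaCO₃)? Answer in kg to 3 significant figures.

18.5 kg

Volume: 152,000 US gal × 3.785 L/gal = 575,320 L.
After draining 53% and refilling: 266 × 0.47 + 66 × 0.53 = 160 ppm.
Deficit to target: 189 − 160 = 29 mg/L.
As CaCO₃: 29 mg/L × 575,320 L = 16,680 g; ÷ 100.1 = 166.7 mol Ca²⁺.
Mass: 166.7 × 111 = 18,500 g.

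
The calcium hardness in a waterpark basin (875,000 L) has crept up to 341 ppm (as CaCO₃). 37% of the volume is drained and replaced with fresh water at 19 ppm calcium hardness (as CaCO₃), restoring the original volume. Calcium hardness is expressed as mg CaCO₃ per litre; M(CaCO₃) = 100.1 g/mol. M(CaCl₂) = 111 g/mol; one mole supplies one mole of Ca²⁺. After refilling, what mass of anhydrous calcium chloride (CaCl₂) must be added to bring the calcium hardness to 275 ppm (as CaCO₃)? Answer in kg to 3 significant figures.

51.6 kg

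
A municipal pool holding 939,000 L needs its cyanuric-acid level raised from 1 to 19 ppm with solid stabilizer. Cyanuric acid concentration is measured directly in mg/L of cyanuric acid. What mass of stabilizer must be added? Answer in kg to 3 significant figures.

16.9 kg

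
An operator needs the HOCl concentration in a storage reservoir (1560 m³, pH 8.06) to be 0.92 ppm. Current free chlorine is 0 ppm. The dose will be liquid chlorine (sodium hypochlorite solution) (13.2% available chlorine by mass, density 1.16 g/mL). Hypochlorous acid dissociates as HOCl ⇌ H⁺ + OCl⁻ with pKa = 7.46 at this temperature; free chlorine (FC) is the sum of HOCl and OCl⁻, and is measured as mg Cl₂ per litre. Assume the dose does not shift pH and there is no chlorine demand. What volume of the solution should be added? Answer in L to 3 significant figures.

Volume: 1560 m³ = 1,560,000 L.
[OCl⁻]/[HOCl] = 10^(pH − pKa) = 10^(8.06 − 7.46) = 3.981; fraction as HOCl = 1/(1 + 3.981) = 0.2008.
Free chlorine required for 0.92 ppm HOCl: 0.92 / 0.2008 = 4.583 ppm.
FC to add: 4.583 − 0 = 4.583 mg/L as Cl₂.
Cl₂ equivalent: 4.583 mg/L × 1,560,000 L = 7149 g.
Product at 13.2% available Cl: 7149 / 0.132 = 54,160 g.
Volume: 54,160 g ÷ 1.16 g/mL = 46,690 mL.

46.7 L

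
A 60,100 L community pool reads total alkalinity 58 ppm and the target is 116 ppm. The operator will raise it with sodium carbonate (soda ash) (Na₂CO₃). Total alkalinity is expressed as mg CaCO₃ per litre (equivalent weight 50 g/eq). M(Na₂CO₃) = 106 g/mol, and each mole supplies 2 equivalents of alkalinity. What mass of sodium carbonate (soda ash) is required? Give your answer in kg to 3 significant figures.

3.69 kg

Alkalinity to add: (116 − 58) = 58 mg/L as CaCO₃ × 60,100 L = 3486 g as CaCO₃.
Equivalents: 3486 g ÷ 50 g/eq = 69.72 eq.
Each mole of Na₂CO₃ supplies 2 eq, so 69.72 / 2 = 34.86 mol.
Mass: 34.86 mol × 106 g/mol = 3695 g.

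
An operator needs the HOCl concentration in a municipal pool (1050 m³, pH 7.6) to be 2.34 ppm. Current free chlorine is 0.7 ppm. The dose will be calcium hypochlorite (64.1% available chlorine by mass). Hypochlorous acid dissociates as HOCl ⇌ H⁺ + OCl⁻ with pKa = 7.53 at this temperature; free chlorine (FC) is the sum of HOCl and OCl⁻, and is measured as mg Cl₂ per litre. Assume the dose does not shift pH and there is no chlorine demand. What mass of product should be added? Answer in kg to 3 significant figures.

Volume: 1050 m³ = 1,050,000 L.
[OCl⁻]/[HOCl] = 10^(pH − pKa) = 10^(7.6 − 7.53) = 1.175; fraction as HOCl = 1/(1 + 1.175) = 0.4598.
Free chlorine required for 2.34 ppm HOCl: 2.34 / 0.4598 = 5.089 ppm.
FC to add: 5.089 − 0.7 = 4.389 mg/L as Cl₂.
Cl₂ equivalent: 4.389 mg/L × 1,050,000 L = 4609 g.
Product at 64.1% available Cl: 4609 / 0.641 = 7190 g.

7.19 kg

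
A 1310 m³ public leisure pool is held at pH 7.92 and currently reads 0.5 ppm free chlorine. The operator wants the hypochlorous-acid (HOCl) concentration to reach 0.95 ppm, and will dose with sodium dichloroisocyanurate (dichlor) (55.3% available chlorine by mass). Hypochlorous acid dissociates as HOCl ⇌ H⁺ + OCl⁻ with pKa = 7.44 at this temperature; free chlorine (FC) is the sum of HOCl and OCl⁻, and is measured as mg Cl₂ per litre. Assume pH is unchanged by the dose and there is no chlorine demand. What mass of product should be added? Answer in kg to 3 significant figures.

7.86 kg

Volume: 1310 m³ = 1,310,000 L.
[OCl⁻]/[HOCl] = 10^(pH − pKa) = 10^(7.92 − 7.44) = 3.02; fraction as HOCl = 1/(1 + 3.02) = 0.2488.
Free chlorine required for 0.95 ppm HOCl: 0.95 / 0.2488 = 3.819 ppm.
FC to add: 3.819 − 0.5 = 3.319 mg/L as Cl₂.
Cl₂ equivalent: 3.319 mg/L × 1,310,000 L = 4348 g.
Product at 55.3% available Cl: 4348 / 0.553 = 7862 g.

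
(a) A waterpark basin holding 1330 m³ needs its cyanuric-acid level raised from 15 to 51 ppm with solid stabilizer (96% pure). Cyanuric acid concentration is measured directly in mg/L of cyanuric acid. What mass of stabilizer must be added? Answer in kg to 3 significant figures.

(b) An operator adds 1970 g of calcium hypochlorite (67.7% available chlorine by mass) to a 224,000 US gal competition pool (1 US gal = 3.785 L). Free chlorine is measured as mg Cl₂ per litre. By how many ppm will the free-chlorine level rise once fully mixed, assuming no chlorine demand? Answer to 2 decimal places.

(a) 49.9 kg; (b) 1.57 ppm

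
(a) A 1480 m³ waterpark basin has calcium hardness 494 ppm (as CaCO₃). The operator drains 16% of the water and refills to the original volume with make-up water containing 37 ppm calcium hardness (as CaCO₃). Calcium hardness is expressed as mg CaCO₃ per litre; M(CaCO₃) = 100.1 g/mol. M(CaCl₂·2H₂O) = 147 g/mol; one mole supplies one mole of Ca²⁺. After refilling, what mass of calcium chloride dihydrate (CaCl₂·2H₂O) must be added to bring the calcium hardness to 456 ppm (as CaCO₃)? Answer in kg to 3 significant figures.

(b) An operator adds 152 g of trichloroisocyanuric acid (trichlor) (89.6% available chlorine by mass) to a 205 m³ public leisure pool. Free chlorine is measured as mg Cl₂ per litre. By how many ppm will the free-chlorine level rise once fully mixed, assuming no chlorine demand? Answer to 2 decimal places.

(a) 76.3 kg; (b) 0.66 ppm

(a) Volume: 1480 m³ = 1,480,000 L.
(a) After draining 16% and refilling: 494 × 0.84 + 37 × 0.16 = 420.88 ppm.
(a) Deficit to target: 456 − 420.88 = 35.12 mg/L.
(a) As CaCO₃: 35.12 mg/L × 1,480,000 L = 51,980 g; ÷ 100.1 = 519.3 mol Ca²⁺.
(a) Mass: 519.3 × 147 = 76,330 g.

(b) Volume: 205 m³ = 205,000 L.
(b) Available chlorine delivered: 152 g × 0.896 = 136.2 g as Cl₂.
(b) Concentration rise: 136.2 g / 205,000 L = 0.6644 mg/L = 0.66 ppm.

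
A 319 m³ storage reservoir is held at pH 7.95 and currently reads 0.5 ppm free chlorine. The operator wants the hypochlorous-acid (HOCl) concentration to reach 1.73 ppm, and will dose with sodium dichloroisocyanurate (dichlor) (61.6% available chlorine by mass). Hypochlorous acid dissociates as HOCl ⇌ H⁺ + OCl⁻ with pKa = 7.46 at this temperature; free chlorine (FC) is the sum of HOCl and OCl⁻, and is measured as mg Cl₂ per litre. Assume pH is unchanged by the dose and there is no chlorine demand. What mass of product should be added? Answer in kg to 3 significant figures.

3.41 kg

Volume: 319 m³ = 319,000 L.
[OCl⁻]/[HOCl] = 10^(pH − pKa) = 10^(7.95 − 7.46) = 3.09; fraction as HOCl = 1/(1 + 3.09) = 0.2445.
Free chlorine required for 1.73 ppm HOCl: 1.73 / 0.2445 = 7.076 ppm.
FC to add: 7.076 − 0.5 = 6.576 mg/L as Cl₂.
Cl₂ equivalent: 6.576 mg/L × 319,000 L = 2098 g.
Product at 61.6% available Cl: 2098 / 0.616 = 3406 g.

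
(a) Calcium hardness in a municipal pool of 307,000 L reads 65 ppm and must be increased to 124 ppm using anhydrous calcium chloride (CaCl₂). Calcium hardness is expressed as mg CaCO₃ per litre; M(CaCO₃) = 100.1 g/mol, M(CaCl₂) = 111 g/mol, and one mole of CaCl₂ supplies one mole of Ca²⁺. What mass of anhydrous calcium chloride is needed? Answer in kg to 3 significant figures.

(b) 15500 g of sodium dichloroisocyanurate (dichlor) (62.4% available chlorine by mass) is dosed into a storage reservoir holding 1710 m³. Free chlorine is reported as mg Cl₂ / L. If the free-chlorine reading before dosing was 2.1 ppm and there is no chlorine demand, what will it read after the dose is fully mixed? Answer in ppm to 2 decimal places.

(a) Hardness to add: (124 − 65) = 59 mg/L as CaCO₃ × 307,000 L = 18,110 g as CaCO₃.
(a) Moles of Ca²⁺ (1 mol Ca²⁺ ≡ 1 mol CaCO₃): 18,110 / 100.1 g/mol = 180.9 mol.
(a) Mass of CaCl₂: 180.9 × 111 = 20,090 g.

(b) Volume: 1710 m³ = 1,710,000 L.
(b) Available chlorine delivered: 15,500 g × 0.624 = 9672 g as Cl₂.
(b) Concentration rise: 9672 g / 1,710,000 L = 5.656 mg/L = 5.66 ppm.
(b) Final FC: 2.1 + 5.66 = 7.76 ppm.

(a) 20.1 kg; (b) 7.76 ppm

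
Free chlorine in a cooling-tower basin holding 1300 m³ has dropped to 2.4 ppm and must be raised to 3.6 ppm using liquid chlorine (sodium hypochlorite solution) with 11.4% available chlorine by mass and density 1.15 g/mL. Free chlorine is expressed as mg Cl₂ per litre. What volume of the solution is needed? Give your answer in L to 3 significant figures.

11.9 L

Volume: 1300 m³ = 1,300,000 L.
Chlorine deficit: 3.6 − 2.4 = 1.2 ppm = 1.2 mg/L as Cl₂.
Cl₂ equivalent needed: 1.2 mg/L × 1,300,000 L = 1,560,000 mg = 1560 g.
Product at 11.4% available chlorine: 1560 / 0.114 = 13,680 g.
Volume at density 1.15 g/mL: 13,680 g ÷ 1.15 g/mL = 11,900 mL.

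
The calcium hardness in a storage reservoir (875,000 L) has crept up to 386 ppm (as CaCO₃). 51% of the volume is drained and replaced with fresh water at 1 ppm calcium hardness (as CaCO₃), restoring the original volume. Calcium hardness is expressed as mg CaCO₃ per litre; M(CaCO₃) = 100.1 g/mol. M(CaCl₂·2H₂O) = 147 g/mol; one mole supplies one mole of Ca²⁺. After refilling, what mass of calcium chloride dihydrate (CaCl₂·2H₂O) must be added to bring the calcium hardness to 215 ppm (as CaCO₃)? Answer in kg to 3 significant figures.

After draining 51% and refilling: 386 × 0.49 + 1 × 0.51 = 189.65 ppm.
Deficit to target: 215 − 189.65 = 25.35 mg/L.
As CaCO₃: 25.35 mg/L × 875,000 L = 22,180 g; ÷ 100.1 = 221.6 mol Ca²⁺.
Mass: 221.6 × 147 = 32,570 g.

32.6 kg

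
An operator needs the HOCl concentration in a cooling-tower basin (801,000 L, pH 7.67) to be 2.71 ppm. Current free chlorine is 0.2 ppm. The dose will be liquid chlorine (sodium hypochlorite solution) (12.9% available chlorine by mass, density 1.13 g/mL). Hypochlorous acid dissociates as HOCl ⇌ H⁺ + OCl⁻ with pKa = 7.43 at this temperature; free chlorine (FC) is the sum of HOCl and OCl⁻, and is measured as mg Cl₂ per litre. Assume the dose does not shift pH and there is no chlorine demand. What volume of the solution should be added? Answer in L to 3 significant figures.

[OCl⁻]/[HOCl] = 10^(pH − pKa) = 10^(7.67 − 7.43) = 1.738; fraction as HOCl = 1/(1 + 1.738) = 0.3653.
Free chlorine required for 2.71 ppm HOCl: 2.71 / 0.3653 = 7.419 ppm.
FC to add: 7.419 − 0.2 = 7.219 mg/L as Cl₂.
Cl₂ equivalent: 7.219 mg/L × 801,000 L = 5783 g.
Product at 12.9% available Cl: 5783 / 0.129 = 44,830 g.
Volume: 44,830 g ÷ 1.13 g/mL = 39,670 mL.

39.7 L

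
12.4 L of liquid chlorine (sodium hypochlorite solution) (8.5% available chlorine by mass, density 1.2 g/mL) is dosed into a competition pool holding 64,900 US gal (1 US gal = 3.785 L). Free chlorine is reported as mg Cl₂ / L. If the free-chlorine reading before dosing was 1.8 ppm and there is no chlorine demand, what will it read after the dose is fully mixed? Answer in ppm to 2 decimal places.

Volume: 64,900 US gal × 3.785 L/gal = 245,646 L.
Mass of solution: 12.4 L × 1000 mL/L × 1.2 g/mL = 14,880 g.
Available chlorine delivered: 14,880 g × 0.085 = 1265 g as Cl₂.
Concentration rise: 1265 g / 245,646 L = 5.149 mg/L = 5.15 ppm.
Final FC: 1.8 + 5.15 = 6.95 ppm.

6.95 ppm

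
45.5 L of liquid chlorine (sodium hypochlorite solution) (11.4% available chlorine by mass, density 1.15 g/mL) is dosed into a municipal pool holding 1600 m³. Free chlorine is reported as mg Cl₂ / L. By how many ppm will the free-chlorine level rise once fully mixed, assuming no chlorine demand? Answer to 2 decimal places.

3.73 ppm

Volume: 1600 m³ = 1,600,000 L.
Mass of solution: 45.5 L × 1000 mL/L × 1.15 g/mL = 52,320 g.
Available chlorine delivered: 52,320 g × 0.114 = 5965 g as Cl₂.
Concentration rise: 5965 g / 1,600,000 L = 3.728 mg/L = 3.73 ppm.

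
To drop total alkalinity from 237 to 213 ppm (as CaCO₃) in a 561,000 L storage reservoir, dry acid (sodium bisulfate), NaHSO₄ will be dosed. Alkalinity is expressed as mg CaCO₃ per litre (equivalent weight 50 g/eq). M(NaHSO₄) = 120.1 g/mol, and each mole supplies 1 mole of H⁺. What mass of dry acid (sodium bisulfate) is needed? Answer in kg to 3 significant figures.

Alkalinity to neutralize: (237 − 213) = 24 mg/L as CaCO₃ × 561,000 L = 13,460 g as CaCO₃.
Equivalents of H⁺ required: 13,460 ÷ 50 g/eq = 269.3 eq = 269.3 mol NaHSO₄.
Mass of NaHSO₄: 269.3 × 120.1 = 32,340 g.

32.3 kg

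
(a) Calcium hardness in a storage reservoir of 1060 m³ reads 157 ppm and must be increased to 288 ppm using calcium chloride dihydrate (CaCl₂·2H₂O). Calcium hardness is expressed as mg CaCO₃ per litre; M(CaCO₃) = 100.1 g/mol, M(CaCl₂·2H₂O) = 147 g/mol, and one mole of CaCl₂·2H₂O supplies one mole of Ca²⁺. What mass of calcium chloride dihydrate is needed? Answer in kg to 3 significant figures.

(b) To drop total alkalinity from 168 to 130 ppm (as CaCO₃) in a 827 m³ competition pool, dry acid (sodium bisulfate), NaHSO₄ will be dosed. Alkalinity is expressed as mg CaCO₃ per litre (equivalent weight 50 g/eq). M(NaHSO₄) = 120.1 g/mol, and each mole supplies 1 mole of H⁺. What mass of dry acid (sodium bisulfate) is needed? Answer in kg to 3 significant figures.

(a) 204 kg; (b) 75.5 kg

(a) Volume: 1060 m³ = 1,060,000 L.
(a) Hardness to add: (288 − 157) = 131 mg/L as CaCO₃ × 1,060,000 L = 138,900 g as CaCO₃.
(a) Moles of Ca²⁺ (1 mol Ca²⁺ ≡ 1 mol CaCO₃): 138,900 / 100.1 g/mol = 1387 mol.
(a) Mass of CaCl₂·2H₂O: 1387 × 147 = 203,900 g.

(b) Volume: 827 m³ = 827,000 L.
(b) Alkalinity to neutralize: (168 − 130) = 38 mg/L as CaCO₃ × 827,000 L = 31,430 g as CaCO₃.
(b) Equivalents of H⁺ required: 31,430 ÷ 50 g/eq = 628.5 eq = 628.5 mol NaHSO₄.
(b) Mass of NaHSO₄: 628.5 × 120.1 = 75,490 g.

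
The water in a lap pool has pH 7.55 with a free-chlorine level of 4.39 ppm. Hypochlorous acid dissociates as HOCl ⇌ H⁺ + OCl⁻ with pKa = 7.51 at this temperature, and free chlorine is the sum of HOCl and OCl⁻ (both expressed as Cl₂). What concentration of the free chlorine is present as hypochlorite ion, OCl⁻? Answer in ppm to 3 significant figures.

2.30 ppm

[OCl⁻]/[HOCl] = 10^(pH − pKa) = 10^(7.55 − 7.51) = 10^0.04 = 1.096.
Fraction as HOCl = 1 / (1 + 1.096) = 0.477.
OCl⁻ = (1 − 0.477) × 4.39 ppm = 2.296 ppm.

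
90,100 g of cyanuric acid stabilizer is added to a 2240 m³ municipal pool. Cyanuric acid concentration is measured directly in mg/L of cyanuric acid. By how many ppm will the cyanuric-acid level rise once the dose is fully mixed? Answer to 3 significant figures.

40.2 ppm

Volume: 2240 m³ = 2,240,000 L.
Rise: 90,100 g / 2,240,000 L × 1000 = 40.22 mg/L.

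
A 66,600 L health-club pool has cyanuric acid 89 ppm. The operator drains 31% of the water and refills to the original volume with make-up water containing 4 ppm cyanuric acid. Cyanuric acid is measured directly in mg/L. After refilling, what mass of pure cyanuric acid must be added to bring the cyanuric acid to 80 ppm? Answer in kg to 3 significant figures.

After draining 31% and refilling: 89 × 0.69 + 4 × 0.31 = 62.65 ppm.
Deficit to target: 80 − 62.65 = 17.35 mg/L.
Mass: 17.35 mg/L × 66,600 L = 1156 g cyanuric acid.

1.16 kg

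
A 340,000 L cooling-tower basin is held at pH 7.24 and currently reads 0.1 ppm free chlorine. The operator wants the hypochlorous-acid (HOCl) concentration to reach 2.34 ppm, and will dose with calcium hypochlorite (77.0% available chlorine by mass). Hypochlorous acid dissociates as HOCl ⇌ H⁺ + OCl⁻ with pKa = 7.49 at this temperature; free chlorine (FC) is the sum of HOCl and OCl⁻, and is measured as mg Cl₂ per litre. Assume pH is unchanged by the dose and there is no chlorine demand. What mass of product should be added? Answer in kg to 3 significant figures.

[OCl⁻]/[HOCl] = 10^(pH − pKa) = 10^(7.24 − 7.49) = 0.5623; fraction as HOCl = 1/(1 + 0.5623) = 0.6401.
Free chlorine required for 2.34 ppm HOCl: 2.34 / 0.6401 = 3.656 ppm.
FC to add: 3.656 − 0.1 = 3.556 mg/L as Cl₂.
Cl₂ equivalent: 3.556 mg/L × 340,000 L = 1209 g.
Product at 77.0% available Cl: 1209 / 0.77 = 1570 g.

1.57 kg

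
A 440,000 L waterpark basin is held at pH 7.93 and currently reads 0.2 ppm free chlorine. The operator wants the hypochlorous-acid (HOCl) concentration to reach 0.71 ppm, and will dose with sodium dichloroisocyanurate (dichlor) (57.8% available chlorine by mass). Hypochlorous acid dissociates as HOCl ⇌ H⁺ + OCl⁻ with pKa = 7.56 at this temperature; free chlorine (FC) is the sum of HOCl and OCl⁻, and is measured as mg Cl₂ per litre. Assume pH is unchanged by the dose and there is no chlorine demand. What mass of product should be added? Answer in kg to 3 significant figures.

1.66 kg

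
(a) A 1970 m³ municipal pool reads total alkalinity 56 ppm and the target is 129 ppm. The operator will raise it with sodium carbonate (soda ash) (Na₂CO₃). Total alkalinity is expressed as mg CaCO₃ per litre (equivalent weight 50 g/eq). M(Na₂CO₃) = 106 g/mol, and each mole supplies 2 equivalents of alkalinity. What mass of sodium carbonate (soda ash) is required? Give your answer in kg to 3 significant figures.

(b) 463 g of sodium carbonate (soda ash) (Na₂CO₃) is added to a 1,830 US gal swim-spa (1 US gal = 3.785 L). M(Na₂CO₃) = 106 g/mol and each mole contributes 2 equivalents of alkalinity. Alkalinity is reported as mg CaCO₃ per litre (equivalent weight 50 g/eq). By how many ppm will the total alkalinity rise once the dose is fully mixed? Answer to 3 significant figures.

(a) 152 kg; (b) 63.1 ppm

(a) Volume: 1970 m³ = 1,970,000 L.
(a) Alkalinity to add: (129 − 56) = 73 mg/L as CaCO₃ × 1,970,000 L = 143,800 g as CaCO₃.
(a) Equivalents: 143,800 g ÷ 50 g/eq = 2876 eq.
(a) Each mole of Na₂CO₃ supplies 2 eq, so 2876 / 2 = 1438 mol.
(a) Mass: 1438 mol × 106 g/mol = 152,400 g.

(b) Volume: 1,830 US gal × 3.785 L/gal = 6,927 L.
(b) Moles of Na₂CO₃: 463 g ÷ 106 g/mol = 4.368 mol → 8.736 eq of alkalinity.
(b) As CaCO₃: 8.736 eq × 50 g/eq = 436.8 g.
(b) Rise: 436.8 g / 6,927 L × 1000 = 63.06 mg/L.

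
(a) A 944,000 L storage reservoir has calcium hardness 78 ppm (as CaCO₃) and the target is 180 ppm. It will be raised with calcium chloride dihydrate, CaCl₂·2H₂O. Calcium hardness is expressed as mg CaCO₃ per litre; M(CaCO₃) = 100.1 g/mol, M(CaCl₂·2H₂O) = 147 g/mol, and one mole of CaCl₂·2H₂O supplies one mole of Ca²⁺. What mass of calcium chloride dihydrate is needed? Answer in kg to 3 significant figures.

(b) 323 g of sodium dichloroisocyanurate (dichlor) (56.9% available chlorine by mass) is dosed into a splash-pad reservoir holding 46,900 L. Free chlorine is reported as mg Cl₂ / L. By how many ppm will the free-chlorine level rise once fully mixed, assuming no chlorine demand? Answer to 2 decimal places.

(a) Hardness to add: (180 − 78) = 102 mg/L as CaCO₃ × 944,000 L = 96,290 g as CaCO₃.
(a) Moles of Ca²⁺ (1 mol Ca²⁺ ≡ 1 mol CaCO₃): 96,290 / 100.1 g/mol = 961.9 mol.
(a) Mass of CaCl₂·2H₂O: 961.9 × 147 = 141,400 g.

(b) Available chlorine delivered: 323 g × 0.569 = 183.8 g as Cl₂.
(b) Concentration rise: 183.8 g / 46,900 L = 3.919 mg/L = 3.92 ppm.

(a) 141 kg; (b) 3.92 ppm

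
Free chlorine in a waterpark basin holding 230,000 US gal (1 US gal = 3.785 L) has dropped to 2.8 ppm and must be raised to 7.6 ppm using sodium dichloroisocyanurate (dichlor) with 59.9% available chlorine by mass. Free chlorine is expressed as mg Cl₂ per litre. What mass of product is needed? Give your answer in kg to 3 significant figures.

Volume: 230,000 US gal × 3.785 L/gal = 870,550 L.
Chlorine deficit: 7.6 − 2.8 = 4.8 ppm = 4.8 mg/L as Cl₂.
Cl₂ equivalent needed: 4.8 mg/L × 870,550 L = 4,179,000 mg = 4179 g.
Product at 59.9% available chlorine: 4179 / 0.599 = 6976 g.

6.98 kg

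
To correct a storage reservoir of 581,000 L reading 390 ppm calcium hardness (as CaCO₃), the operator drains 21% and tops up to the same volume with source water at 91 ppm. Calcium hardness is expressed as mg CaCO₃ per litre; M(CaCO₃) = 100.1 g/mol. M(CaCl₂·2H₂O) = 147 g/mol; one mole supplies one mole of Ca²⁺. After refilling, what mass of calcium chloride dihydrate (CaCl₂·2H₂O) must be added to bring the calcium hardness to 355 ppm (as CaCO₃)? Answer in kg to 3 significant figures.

23.7 kg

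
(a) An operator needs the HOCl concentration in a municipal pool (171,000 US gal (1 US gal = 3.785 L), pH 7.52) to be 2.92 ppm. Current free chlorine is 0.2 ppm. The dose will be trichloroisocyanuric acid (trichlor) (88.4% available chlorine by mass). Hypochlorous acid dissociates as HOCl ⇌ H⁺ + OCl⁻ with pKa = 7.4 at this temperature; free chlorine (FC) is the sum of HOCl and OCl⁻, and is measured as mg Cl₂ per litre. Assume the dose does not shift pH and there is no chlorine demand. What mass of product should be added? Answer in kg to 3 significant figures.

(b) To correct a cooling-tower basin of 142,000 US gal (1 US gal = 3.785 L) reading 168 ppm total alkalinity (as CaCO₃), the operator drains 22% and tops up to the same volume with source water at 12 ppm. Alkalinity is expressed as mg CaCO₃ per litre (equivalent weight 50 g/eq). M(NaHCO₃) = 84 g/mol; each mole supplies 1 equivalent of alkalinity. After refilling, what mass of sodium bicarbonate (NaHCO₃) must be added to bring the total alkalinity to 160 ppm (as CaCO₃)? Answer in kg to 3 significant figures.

(a) 4.81 kg; (b) 23.8 kg

(a) Volume: 171,000 US gal × 3.785 L/gal = 647,235 L.
(a) [OCl⁻]/[HOCl] = 10^(pH − pKa) = 10^(7.52 − 7.4) = 1.318; fraction as HOCl = 1/(1 + 1.318) = 0.4314.
(a) Free chlorine required for 2.92 ppm HOCl: 2.92 / 0.4314 = 6.769 ppm.
(a) FC to add: 6.769 − 0.2 = 6.569 mg/L as Cl₂.
(a) Cl₂ equivalent: 6.569 mg/L × 647,235 L = 4252 g.
(a) Product at 88.4% available Cl: 4252 / 0.884 = 4810 g.

(b) Volume: 142,000 US gal × 3.785 L/gal = 537,470 L.
(b) After draining 22% and refilling: 168 × 0.78 + 12 × 0.22 = 133.68 ppm.
(b) Deficit to target: 160 − 133.68 = 26.32 mg/L.
(b) As CaCO₃: 26.32 mg/L × 537,470 L = 14,150 g; ÷ 50 g/eq ÷ 1 = 282.9 mol NaHCO₃.
(b) Mass: 282.9 × 84 = 23,770 g.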